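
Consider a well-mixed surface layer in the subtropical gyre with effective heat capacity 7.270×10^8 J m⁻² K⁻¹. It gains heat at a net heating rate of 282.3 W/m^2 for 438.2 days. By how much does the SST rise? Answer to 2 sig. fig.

Areal heat capacity C = 7.270×10^8 J m⁻² K⁻¹ (given).
Net heat input Q = F Δt = 282.3 × (438.2 days × 86400 s/day) = 1.07×10^10 J/m².
ΔT = Q / C = 1.07×10^10 / 7.27×10^8 = 14.7 K.

15 K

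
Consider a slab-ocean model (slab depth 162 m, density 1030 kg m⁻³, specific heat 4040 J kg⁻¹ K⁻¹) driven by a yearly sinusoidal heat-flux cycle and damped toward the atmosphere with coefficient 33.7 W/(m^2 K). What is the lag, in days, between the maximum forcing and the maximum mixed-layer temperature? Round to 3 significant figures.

Areal heat capacity C = ρ c_p D = 1030 × 4040 × 162 = 6.74×10^8 J/(m²·K).
ω = 2π / 3.15×10^7 s = 1.99×10^-7 s⁻¹.
Phase lag φ = arctan(Cω/λ) = arctan(134/33.7) = 1.32 rad.
Time lag = φ / ω = 1.32 / 1.99×10^-7 = 6.65×10^6 s = 77.0 days.

77.0 days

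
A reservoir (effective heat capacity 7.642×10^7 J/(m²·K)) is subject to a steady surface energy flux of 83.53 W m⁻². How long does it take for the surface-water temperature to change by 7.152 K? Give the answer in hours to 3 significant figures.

1820 hours

Areal heat capacity C = 7.642×10^7 J/(m²·K) (given).
Time required: Δt = C ΔT / F = 7.64×10^7 × 7.152 / 83.53 = 6.54×10^6 s.
In hours: 6.54×10^6 s / (3600 s/hour) = 1820 hours.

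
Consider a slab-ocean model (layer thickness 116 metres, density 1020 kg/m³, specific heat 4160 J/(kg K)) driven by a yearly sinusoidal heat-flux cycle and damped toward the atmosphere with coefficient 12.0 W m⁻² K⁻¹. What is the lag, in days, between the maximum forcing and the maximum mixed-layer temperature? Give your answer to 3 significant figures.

84.2 days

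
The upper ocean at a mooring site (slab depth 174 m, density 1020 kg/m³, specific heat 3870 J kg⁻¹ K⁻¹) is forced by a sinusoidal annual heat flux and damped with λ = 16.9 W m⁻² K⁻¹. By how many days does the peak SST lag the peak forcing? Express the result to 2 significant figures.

84 days

Areal heat capacity C = ρ c_p D = 1020 × 3870 × 174 = 6.87×10^8 J/(m^2 K).
ω = 2π / 3.15×10^7 s = 1.99×10^-7 s⁻¹.
Phase lag φ = arctan(Cω/λ) = arctan(137/16.9) = 1.45 rad.
Time lag = φ / ω = 1.45 / 1.99×10^-7 = 7.27×10^6 s = 84.1 days.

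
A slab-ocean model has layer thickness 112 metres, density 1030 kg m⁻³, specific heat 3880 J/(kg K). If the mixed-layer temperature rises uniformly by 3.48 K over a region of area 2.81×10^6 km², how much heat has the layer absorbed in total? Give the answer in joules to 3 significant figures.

4.38×10^21 J

Areal heat capacity C = ρ c_p D = 1030 × 3880 × 112 = 4.48×10^8 J/(m²·K).
Heat per unit area: q = C ΔT = 4.48×10^8 × 3.48 = 1.56×10^9 J/m².
Total heat: Q = q × A = 1.56×10^9 × (2.81×10^6 × 10⁶ m²) = 4.38×10^21 J.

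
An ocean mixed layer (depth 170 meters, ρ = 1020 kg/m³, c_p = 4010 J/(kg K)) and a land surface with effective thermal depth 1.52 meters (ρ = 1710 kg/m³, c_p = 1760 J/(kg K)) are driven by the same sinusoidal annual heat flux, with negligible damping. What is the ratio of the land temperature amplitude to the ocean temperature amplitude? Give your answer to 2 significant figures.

C_ocean = 1020 × 4010 × 170 = 6.95×10^8 J/(m²·K).
C_land = 1710 × 1760 × 1.52 = 4.57×10^6 J/(m²·K).
Undamped amplitude ∝ 1/C, so A_land/A_ocean = C_ocean/C_land = 152.

150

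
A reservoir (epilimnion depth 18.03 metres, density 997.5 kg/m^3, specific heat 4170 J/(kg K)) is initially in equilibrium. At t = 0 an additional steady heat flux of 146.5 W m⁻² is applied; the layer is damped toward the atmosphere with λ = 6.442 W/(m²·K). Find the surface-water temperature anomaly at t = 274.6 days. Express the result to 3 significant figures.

Areal heat capacity C = ρ c_p D = 997.5 × 4170 × 18.03 = 7.50×10^7 J/(m²·K).
τ = C / λ = 7.50×10^7 / 6.442 = 1.16×10^7 s.
Equilibrium anomaly ΔT_eq = F / λ = 146.5 / 6.442 = 22.7 K.
t = 274.6 days = 2.37×10^7 s, so t/τ = 2.04.
ΔT(t) = ΔT_eq (1 − e^(−t/τ)) = 22.7 × (1 − e^−2.04) = 19.8 K.

19.8 K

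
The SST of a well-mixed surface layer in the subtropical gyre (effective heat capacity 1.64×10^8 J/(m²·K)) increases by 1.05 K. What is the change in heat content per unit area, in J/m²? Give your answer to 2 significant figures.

Areal heat capacity C = 1.64×10^8 J/(m²·K) (given).
ΔQ = C ΔT = 1.64×10^8 × 1.05 = 1.72×10^8 J/m².

1.7×10^8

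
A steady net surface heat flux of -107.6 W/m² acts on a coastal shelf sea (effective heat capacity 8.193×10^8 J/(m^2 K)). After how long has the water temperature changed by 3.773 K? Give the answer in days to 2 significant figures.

330 days

Areal heat capacity C = 8.193×10^8 J/(m^2 K) (given).
Time required: Δt = C ΔT / F = 8.19×10^8 × -3.773 / -107.6 = 2.87×10^7 s.
In days: 2.87×10^7 s / (86400 s/day) = 333 days.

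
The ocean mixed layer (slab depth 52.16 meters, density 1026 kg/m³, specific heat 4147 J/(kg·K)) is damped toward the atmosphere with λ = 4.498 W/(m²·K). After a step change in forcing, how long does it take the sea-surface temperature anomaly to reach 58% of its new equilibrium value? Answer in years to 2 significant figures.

1.4 years

Areal heat capacity C = ρ c_p D = 1026 × 4147 × 52.16 = 2.22×10^8 J/(m^2 K).
τ = C / λ = 2.22×10^8 / 4.498 = 4.93×10^7 s.
Fraction reached: 1 − e^(−t/τ) = 0.58 ⇒ t = −τ ln(1 − 0.58) = τ × 0.868.
t = 4.28×10^7 s = 1.36 years.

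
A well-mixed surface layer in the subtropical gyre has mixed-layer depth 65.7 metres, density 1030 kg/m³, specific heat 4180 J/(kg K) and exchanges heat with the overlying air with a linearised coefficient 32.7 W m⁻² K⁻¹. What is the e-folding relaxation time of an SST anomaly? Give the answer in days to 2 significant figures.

Areal heat capacity C = ρ c_p D = 1030 × 4180 × 65.7 = 2.83×10^8 J/(m^2 K).
Relaxation time τ = C / λ = 2.83×10^8 / 32.7 = 8.65×10^6 s.
In days: 8.65×10^6 s / (86400 s/day) = 100 days.

100 days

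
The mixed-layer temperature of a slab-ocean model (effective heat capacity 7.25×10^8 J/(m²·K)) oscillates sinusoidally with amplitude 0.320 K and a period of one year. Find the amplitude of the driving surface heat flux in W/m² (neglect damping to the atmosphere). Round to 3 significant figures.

46.2

Areal heat capacity C = 7.25×10^8 J/(m²·K) (given).
ω = 2π / 3.15×10^7 s = 1.99×10^-7 s⁻¹.
Cω = 7.25×10^8 × 1.99×10^-7 = 144 W/(m²·K).
F₀ = A × Cω = 0.320 × 144 = 46.2 W/m².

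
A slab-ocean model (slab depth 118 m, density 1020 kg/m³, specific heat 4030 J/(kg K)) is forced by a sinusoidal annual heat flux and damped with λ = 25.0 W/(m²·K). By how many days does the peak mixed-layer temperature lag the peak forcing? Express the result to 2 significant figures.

77 days

Areal heat capacity C = ρ c_p D = 1020 × 4030 × 118 = 4.85×10^8 J m⁻² K⁻¹.
ω = 2π / 3.15×10^7 s = 1.99×10^-7 s⁻¹.
Phase lag φ = arctan(Cω/λ) = arctan(96.6/25.0) = 1.32 rad.
Time lag = φ / ω = 1.32 / 1.99×10^-7 = 6.61×10^6 s = 76.5 days.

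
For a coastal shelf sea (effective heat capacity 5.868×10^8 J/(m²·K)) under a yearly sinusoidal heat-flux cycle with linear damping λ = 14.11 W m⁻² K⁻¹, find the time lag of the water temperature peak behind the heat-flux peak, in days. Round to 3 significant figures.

84.3 days

Areal heat capacity C = 5.868×10^8 J/(m²·K) (given).
ω = 2π / 3.15×10^7 s = 1.99×10^-7 s⁻¹.
Phase lag φ = arctan(Cω/λ) = arctan(117/14.11) = 1.45 rad.
Time lag = φ / ω = 1.45 / 1.99×10^-7 = 7.28×10^6 s = 84.3 days.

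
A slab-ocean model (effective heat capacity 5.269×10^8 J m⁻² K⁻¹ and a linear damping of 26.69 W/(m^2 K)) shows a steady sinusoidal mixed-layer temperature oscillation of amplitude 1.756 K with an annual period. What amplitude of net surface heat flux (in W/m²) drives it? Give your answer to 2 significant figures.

Areal heat capacity C = 5.269×10^8 J m⁻² K⁻¹ (given).
ω = 2π / 3.15×10^7 s = 1.99×10^-7 s⁻¹.
√((Cω)² + λ²) = √((105)² + 26.69²) = 108 W/(m²·K).
F₀ = A × √((Cω)²+λ²) = 1.756 × 108 = 190 W/m².

190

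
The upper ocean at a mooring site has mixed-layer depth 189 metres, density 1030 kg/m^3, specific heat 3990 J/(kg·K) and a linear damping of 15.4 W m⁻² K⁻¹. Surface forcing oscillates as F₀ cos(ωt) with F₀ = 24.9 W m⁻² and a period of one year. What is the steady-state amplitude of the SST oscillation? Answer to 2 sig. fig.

Areal heat capacity C = ρ c_p D = 1030 × 3990 × 189 = 7.77×10^8 J/(m²·K).
Angular frequency ω = 2π / T = 2π / 3.15×10^7 s = 1.99×10^-7 s⁻¹.
√((Cω)² + λ²) = √((155)² + 15.4²) = 156 W/(m²·K).
Amplitude A = F₀ / √((Cω)²+λ²) = 24.9 / 156 = 0.160 K.

0.16 K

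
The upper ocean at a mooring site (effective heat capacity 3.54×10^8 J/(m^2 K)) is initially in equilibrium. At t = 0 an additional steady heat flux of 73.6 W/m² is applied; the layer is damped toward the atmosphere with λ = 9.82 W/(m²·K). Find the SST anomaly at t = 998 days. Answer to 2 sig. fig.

Areal heat capacity C = 3.54×10^8 J/(m^2 K) (given).
τ = C / λ = 3.54×10^8 / 9.82 = 3.60×10^7 s.
Equilibrium anomaly ΔT_eq = F / λ = 73.6 / 9.82 = 7.49 K.
t = 998 days = 8.62×10^7 s, so t/τ = 2.39.
ΔT(t) = ΔT_eq (1 − e^(−t/τ)) = 7.49 × (1 − e^−2.39) = 6.81 K.

6.8 K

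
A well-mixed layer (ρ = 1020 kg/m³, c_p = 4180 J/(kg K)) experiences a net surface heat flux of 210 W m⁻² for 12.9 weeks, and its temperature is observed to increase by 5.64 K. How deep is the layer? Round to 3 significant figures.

Heat input Q = F Δt = 210 × 7.80×10^6 s = 1.64×10^9 J/m².
Required areal heat capacity C = Q / ΔT = 2.90×10^8 J/(m²·K).
Depth D = C / (ρ c_p) = 2.90×10^8 / (1020 × 4180) = 68.1 m.

68.1 m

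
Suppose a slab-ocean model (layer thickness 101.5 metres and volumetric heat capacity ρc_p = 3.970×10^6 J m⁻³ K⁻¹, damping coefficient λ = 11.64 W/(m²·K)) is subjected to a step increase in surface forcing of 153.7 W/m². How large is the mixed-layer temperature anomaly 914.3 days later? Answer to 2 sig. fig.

12 K

Areal heat capacity C = ρc_p × D = 3.970×10^6 × 101.5 = 4.03×10^8 J/(m²·K).
τ = C / λ = 4.03×10^8 / 11.64 = 3.46×10^7 s.
Equilibrium anomaly ΔT_eq = F / λ = 153.7 / 11.64 = 13.2 K.
t = 914.3 days = 7.90×10^7 s, so t/τ = 2.28.
ΔT(t) = ΔT_eq (1 − e^(−t/τ)) = 13.2 × (1 − e^−2.28) = 11.9 K.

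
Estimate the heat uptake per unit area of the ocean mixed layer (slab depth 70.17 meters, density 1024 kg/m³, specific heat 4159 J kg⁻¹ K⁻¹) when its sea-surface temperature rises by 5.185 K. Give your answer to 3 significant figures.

Areal heat capacity C = ρ c_p D = 1024 × 4159 × 70.17 = 2.99×10^8 J m⁻² K⁻¹.
ΔQ = C ΔT = 2.99×10^8 × 5.185 = 1.55×10^9 J/m².

1.55×10^9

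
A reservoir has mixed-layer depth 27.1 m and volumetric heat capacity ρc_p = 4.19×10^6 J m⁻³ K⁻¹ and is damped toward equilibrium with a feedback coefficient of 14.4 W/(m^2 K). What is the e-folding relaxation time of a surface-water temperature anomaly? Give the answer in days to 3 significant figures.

Areal heat capacity C = ρc_p × D = 4.19×10^6 × 27.1 = 1.14×10^8 J/(m^2 K).
Relaxation time τ = C / λ = 1.14×10^8 / 14.4 = 7.89×10^6 s.
In days: 7.89×10^6 s / (86400 s/day) = 91.3 days.

91.3 days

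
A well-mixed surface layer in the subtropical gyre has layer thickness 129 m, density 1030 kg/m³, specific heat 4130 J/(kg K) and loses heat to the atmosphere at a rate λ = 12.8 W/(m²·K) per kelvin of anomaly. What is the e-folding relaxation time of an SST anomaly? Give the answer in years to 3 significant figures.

Areal heat capacity C = ρ c_p D = 1030 × 4130 × 129 = 5.49×10^8 J m⁻² K⁻¹.
Relaxation time τ = C / λ = 5.49×10^8 / 12.8 = 4.29×10^7 s.
In years: 4.29×10^7 s / (3.156×10^7 s/year) = 1.36 years.

1.36 years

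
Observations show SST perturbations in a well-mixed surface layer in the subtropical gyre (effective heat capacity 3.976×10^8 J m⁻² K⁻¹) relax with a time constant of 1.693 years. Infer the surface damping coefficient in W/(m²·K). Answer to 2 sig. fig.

Areal heat capacity C = 3.976×10^8 J m⁻² K⁻¹ (given).
τ = 1.693 years = 5.34×10^7 s.
λ = C / τ = 3.98×10^8 / 5.34×10^7 = 7.44 W/(m²·K).

7.4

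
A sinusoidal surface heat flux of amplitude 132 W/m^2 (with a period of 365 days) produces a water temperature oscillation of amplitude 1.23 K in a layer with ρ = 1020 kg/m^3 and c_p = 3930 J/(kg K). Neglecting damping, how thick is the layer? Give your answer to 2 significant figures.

130 m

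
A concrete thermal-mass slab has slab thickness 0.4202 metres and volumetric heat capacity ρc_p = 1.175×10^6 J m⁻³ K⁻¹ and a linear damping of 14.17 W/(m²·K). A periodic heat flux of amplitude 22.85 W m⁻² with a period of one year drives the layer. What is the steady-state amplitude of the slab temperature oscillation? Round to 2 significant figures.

1.6 K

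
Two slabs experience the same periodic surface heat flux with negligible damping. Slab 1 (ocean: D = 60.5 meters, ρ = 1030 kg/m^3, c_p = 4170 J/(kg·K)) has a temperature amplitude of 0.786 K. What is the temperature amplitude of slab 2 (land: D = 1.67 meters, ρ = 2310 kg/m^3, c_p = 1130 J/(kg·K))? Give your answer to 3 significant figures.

C_ocean = 2.60×10^8 J/(m²·K); C_land = 4.36×10^6 J/(m²·K).
A ∝ 1/C ⇒ A_land = A_ocean × C_ocean/C_land = 0.786 × 59.6 = 46.9 K.

46.9 K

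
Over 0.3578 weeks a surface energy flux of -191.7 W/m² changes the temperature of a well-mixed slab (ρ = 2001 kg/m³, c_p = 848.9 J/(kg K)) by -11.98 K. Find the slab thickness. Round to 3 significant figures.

Heat input Q = F Δt = -191.7 × 2.16×10^5 s = -4.15×10^7 J/m².
Required areal heat capacity C = Q / ΔT = 3.46×10^6 J/(m²·K).
Depth D = C / (ρ c_p) = 3.46×10^6 / (2001 × 848.9) = 2.04 m.

2.04 m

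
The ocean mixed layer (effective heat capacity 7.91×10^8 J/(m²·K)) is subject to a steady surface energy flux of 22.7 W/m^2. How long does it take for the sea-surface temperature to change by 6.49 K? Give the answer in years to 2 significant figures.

7.2 years

Areal heat capacity C = 7.91×10^8 J/(m²·K) (given).
Time required: Δt = C ΔT / F = 7.91×10^8 × 6.49 / 22.7 = 2.26×10^8 s.
In years: 2.26×10^8 s / (3.156×10^7 s/year) = 7.17 years.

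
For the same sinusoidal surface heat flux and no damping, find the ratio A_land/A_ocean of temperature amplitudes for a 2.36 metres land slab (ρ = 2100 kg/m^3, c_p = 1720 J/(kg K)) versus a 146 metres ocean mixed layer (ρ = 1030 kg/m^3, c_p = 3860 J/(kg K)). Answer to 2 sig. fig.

68

C_ocean = 1030 × 3860 × 146 = 5.80×10^8 J/(m²·K).
C_land = 2100 × 1720 × 2.36 = 8.52×10^6 J/(m²·K).
Undamped amplitude ∝ 1/C, so A_land/A_ocean = C_ocean/C_land = 68.1.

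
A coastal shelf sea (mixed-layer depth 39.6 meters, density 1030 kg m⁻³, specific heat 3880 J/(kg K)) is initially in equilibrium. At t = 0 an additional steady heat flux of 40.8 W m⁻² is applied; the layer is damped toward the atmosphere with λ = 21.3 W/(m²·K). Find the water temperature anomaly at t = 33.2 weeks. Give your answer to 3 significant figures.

1.79 K

Areal heat capacity C = ρ c_p D = 1030 × 3880 × 39.6 = 1.58×10^8 J m⁻² K⁻¹.
τ = C / λ = 1.58×10^8 / 21.3 = 7.43×10^6 s.
Equilibrium anomaly ΔT_eq = F / λ = 40.8 / 21.3 = 1.92 K.
t = 33.2 weeks = 2.01×10^7 s, so t/τ = 2.70.
ΔT(t) = ΔT_eq (1 − e^(−t/τ)) = 1.92 × (1 − e^−2.70) = 1.79 K.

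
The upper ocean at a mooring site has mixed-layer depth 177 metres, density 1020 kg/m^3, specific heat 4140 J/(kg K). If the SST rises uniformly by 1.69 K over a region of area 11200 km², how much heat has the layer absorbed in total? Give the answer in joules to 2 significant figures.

Areal heat capacity C = ρ c_p D = 1020 × 4140 × 177 = 7.47×10^8 J/(m^2 K).
Heat per unit area: q = C ΔT = 7.47×10^8 × 1.69 = 1.26×10^9 J/m².
Total heat: Q = q × A = 1.26×10^9 × (11200 × 10⁶ m²) = 1.41×10^19 J.

1.4×10^19 J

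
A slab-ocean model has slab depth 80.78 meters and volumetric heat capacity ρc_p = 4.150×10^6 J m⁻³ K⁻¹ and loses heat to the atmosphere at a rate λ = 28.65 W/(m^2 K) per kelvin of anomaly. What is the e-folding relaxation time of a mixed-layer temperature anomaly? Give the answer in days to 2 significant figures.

Areal heat capacity C = ρc_p × D = 4.150×10^6 × 80.78 = 3.35×10^8 J/(m²·K).
Relaxation time τ = C / λ = 3.35×10^8 / 28.65 = 1.17×10^7 s.
In days: 1.17×10^7 s / (86400 s/day) = 135 days.

140 days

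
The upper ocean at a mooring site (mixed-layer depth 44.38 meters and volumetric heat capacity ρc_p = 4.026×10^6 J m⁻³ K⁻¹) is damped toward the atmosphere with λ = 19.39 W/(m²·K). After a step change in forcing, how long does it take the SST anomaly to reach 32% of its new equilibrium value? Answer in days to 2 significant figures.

Areal heat capacity C = ρc_p × D = 4.026×10^6 × 44.38 = 1.79×10^8 J/(m²·K).
τ = C / λ = 1.79×10^8 / 19.39 = 9.21×10^6 s.
Fraction reached: 1 − e^(−t/τ) = 0.32 ⇒ t = −τ ln(1 − 0.32) = τ × 0.386.
t = 3.55×10^6 s = 41.1 days.

41 days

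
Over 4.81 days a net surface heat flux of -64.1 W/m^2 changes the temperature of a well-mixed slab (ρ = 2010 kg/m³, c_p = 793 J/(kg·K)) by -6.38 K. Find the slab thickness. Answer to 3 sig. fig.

Heat input Q = F Δt = -64.1 × 4.16×10^5 s = -2.66×10^7 J/m².
Required areal heat capacity C = Q / ΔT = 4.18×10^6 J/(m²·K).
Depth D = C / (ρ c_p) = 4.18×10^6 / (2010 × 793) = 2.62 m.

2.62 m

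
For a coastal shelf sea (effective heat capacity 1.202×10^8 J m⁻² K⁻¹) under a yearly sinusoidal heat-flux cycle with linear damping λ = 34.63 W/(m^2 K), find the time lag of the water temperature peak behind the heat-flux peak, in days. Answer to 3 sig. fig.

Areal heat capacity C = 1.202×10^8 J m⁻² K⁻¹ (given).
ω = 2π / 3.15×10^7 s = 1.99×10^-7 s⁻¹.
Phase lag φ = arctan(Cω/λ) = arctan(23.9/34.63) = 0.605 rad.
Time lag = φ / ω = 0.605 / 1.99×10^-7 = 3.04×10^6 s = 35.1 days.

35.1 days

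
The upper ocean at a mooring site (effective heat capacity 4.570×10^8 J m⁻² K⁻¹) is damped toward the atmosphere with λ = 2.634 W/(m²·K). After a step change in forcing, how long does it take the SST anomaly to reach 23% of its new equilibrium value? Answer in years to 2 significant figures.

1.4 years

Areal heat capacity C = 4.570×10^8 J m⁻² K⁻¹ (given).
τ = C / λ = 4.57×10^8 / 2.634 = 1.74×10^8 s.
Fraction reached: 1 − e^(−t/τ) = 0.23 ⇒ t = −τ ln(1 − 0.23) = τ × 0.261.
t = 4.53×10^7 s = 1.44 years.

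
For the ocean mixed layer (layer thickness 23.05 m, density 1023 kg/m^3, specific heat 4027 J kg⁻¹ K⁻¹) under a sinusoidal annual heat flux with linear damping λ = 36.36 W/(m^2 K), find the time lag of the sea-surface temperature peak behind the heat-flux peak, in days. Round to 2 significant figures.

Areal heat capacity C = ρ c_p D = 1023 × 4027 × 23.05 = 9.50×10^7 J/(m²·K).
ω = 2π / 3.15×10^7 s = 1.99×10^-7 s⁻¹.
Phase lag φ = arctan(Cω/λ) = arctan(18.9/36.36) = 0.480 rad.
Time lag = φ / ω = 0.480 / 1.99×10^-7 = 2.41×10^6 s = 27.9 days.

28 days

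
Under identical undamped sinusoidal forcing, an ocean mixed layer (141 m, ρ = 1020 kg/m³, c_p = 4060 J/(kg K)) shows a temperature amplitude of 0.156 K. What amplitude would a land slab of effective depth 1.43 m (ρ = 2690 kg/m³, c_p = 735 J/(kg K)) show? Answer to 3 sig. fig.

C_ocean = 5.84×10^8 J/(m²·K); C_land = 2.83×10^6 J/(m²·K).
A ∝ 1/C ⇒ A_land = A_ocean × C_ocean/C_land = 0.156 × 207 = 32.2 K.

32.2 K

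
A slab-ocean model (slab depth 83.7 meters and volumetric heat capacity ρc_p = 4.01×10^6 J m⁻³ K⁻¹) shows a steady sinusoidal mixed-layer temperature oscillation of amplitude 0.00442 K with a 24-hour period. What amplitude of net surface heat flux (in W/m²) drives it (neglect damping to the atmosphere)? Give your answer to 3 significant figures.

108

Areal heat capacity C = ρc_p × D = 4.01×10^6 × 83.7 = 3.36×10^8 J/(m^2 K).
ω = 2π / 86400 s = 7.27×10^-5 s⁻¹.
Cω = 3.36×10^8 × 7.27×10^-5 = 24400 W/(m²·K).
F₀ = A × Cω = 0.00442 × 24400 = 108 W/m².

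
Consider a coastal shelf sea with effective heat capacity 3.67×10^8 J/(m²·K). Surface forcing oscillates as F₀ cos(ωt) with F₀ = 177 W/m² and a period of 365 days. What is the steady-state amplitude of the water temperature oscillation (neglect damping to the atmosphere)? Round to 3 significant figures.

2.42 K

Areal heat capacity C = 3.67×10^8 J/(m²·K) (given).
Angular frequency ω = 2π / T = 2π / 3.15×10^7 s = 1.99×10^-7 s⁻¹.
Cω = 3.67×10^8 × 1.99×10^-7 = 73.1 W/(m²·K).
Amplitude A = F₀ / (Cω) = 177 / 73.1 = 2.42 K.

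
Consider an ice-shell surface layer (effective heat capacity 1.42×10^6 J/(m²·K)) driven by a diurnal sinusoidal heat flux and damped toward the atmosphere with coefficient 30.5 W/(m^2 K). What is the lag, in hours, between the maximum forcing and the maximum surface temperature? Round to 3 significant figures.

Areal heat capacity C = 1.42×10^6 J/(m²·K) (given).
ω = 2π / 86400 s = 7.27×10^-5 s⁻¹.
Phase lag φ = arctan(Cω/λ) = arctan(103/30.5) = 1.28 rad.
Time lag = φ / ω = 1.28 / 7.27×10^-5 = 17700 s = 4.90 hours.

4.90 hours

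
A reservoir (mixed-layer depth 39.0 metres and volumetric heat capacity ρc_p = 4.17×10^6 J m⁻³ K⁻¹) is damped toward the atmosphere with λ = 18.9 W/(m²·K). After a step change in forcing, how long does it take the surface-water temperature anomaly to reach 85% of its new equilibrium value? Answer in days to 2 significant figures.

190 days

Areal heat capacity C = ρc_p × D = 4.17×10^6 × 39.0 = 1.63×10^8 J/(m^2 K).
τ = C / λ = 1.63×10^8 / 18.9 = 8.60×10^6 s.
Fraction reached: 1 − e^(−t/τ) = 0.85 ⇒ t = −τ ln(1 − 0.85) = τ × 1.90.
t = 1.63×10^7 s = 189 days.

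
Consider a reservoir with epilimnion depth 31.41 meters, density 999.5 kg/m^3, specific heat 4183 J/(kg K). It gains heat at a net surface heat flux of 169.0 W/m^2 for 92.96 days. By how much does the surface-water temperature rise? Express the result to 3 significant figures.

Areal heat capacity C = ρ c_p D = 999.5 × 4183 × 31.41 = 1.31×10^8 J m⁻² K⁻¹.
Net heat input Q = F Δt = 169.0 × (92.96 days × 86400 s/day) = 1.36×10^9 J/m².
ΔT = Q / C = 1.36×10^9 / 1.31×10^8 = 10.3 K.

10.3 K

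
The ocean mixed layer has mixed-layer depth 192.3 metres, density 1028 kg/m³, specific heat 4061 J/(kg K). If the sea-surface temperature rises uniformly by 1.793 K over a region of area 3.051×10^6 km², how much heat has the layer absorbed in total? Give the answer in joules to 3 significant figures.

4.39×10^21 J

Areal heat capacity C = ρ c_p D = 1028 × 4061 × 192.3 = 8.03×10^8 J m⁻² K⁻¹.
Heat per unit area: q = C ΔT = 8.03×10^8 × 1.793 = 1.44×10^9 J/m².
Total heat: Q = q × A = 1.44×10^9 × (3.051×10^6 × 10⁶ m²) = 4.39×10^21 J.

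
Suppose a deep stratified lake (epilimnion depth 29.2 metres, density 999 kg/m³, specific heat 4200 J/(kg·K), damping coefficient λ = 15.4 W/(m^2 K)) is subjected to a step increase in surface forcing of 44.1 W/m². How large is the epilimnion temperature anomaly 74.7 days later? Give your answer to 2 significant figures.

Areal heat capacity C = ρ c_p D = 999 × 4200 × 29.2 = 1.23×10^8 J/(m²·K).
τ = C / λ = 1.23×10^8 / 15.4 = 7.96×10^6 s.
Equilibrium anomaly ΔT_eq = F / λ = 44.1 / 15.4 = 2.86 K.
t = 74.7 days = 6.45×10^6 s, so t/τ = 0.811.
ΔT(t) = ΔT_eq (1 − e^(−t/τ)) = 2.86 × (1 − e^−0.811) = 1.59 K.

1.6 K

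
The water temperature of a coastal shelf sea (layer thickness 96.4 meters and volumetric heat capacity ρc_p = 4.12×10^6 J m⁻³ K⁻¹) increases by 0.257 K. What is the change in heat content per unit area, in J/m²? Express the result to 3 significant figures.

1.02×10^8

Areal heat capacity C = ρc_p × D = 4.12×10^6 × 96.4 = 3.97×10^8 J/(m²·K).
ΔQ = C ΔT = 3.97×10^8 × 0.257 = 1.02×10^8 J/m².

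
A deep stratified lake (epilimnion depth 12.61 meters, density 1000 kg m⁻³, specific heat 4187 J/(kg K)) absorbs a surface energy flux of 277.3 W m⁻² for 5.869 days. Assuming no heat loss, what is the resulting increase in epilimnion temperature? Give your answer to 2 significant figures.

2.7 K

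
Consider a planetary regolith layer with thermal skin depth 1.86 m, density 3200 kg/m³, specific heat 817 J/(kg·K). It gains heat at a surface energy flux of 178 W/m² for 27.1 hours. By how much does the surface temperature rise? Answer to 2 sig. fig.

3.6 K

Areal heat capacity C = ρ c_p D = 3200 × 817 × 1.86 = 4.86×10^6 J m⁻² K⁻¹.
Net heat input Q = F Δt = 178 × (27.1 hours × 3600 s/hour) = 1.74×10^7 J/m².
ΔT = Q / C = 1.74×10^7 / 4.86×10^6 = 3.57 K.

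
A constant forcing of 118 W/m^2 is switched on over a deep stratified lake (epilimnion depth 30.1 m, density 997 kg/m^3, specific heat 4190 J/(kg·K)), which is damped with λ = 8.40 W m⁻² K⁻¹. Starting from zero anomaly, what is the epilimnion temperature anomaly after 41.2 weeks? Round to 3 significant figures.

11.4 K

Areal heat capacity C = ρ c_p D = 997 × 4190 × 30.1 = 1.26×10^8 J/(m²·K).
τ = C / λ = 1.26×10^8 / 8.40 = 1.50×10^7 s.
Equilibrium anomaly ΔT_eq = F / λ = 118 / 8.40 = 14.0 K.
t = 41.2 weeks = 2.49×10^7 s, so t/τ = 1.66.
ΔT(t) = ΔT_eq (1 − e^(−t/τ)) = 14.0 × (1 − e^−1.66) = 11.4 K.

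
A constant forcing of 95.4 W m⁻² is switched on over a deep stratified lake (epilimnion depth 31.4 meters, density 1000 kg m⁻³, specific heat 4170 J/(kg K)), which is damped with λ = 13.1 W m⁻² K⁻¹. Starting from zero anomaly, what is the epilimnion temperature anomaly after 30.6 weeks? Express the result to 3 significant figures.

6.14 K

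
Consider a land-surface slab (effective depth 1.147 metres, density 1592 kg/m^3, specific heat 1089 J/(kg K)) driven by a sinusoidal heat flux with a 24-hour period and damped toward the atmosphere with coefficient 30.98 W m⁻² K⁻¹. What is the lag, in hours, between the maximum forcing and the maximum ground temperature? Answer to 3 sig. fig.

Areal heat capacity C = ρ c_p D = 1592 × 1089 × 1.147 = 1.99×10^6 J/(m²·K).
ω = 2π / 86400 s = 7.27×10^-5 s⁻¹.
Phase lag φ = arctan(Cω/λ) = arctan(145/30.98) = 1.36 rad.
Time lag = φ / ω = 1.36 / 7.27×10^-5 = 18700 s = 5.19 hours.

5.19 hours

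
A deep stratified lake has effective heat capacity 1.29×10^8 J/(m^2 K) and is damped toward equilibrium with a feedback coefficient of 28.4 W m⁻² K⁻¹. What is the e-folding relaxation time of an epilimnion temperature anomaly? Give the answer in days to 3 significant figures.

52.6 days

Areal heat capacity C = 1.29×10^8 J/(m^2 K) (given).
Relaxation time τ = C / λ = 1.29×10^8 / 28.4 = 4.54×10^6 s.
In days: 4.54×10^6 s / (86400 s/day) = 52.6 days.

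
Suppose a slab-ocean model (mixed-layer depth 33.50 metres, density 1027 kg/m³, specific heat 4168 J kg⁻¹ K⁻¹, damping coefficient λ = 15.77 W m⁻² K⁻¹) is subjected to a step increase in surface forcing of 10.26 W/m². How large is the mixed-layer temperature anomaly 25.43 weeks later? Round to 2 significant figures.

Areal heat capacity C = ρ c_p D = 1027 × 4168 × 33.50 = 1.43×10^8 J m⁻² K⁻¹.
τ = C / λ = 1.43×10^8 / 15.77 = 9.09×10^6 s.
Equilibrium anomaly ΔT_eq = F / λ = 10.26 / 15.77 = 0.651 K.
t = 25.43 weeks = 1.54×10^7 s, so t/τ = 1.69.
ΔT(t) = ΔT_eq (1 − e^(−t/τ)) = 0.651 × (1 − e^−1.69) = 0.531 K.

0.53 K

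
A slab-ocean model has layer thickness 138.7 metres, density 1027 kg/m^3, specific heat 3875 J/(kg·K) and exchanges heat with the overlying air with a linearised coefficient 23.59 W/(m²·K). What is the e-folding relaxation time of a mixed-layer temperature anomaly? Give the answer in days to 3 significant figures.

271 days

Areal heat capacity C = ρ c_p D = 1027 × 3875 × 138.7 = 5.52×10^8 J/(m^2 K).
Relaxation time τ = C / λ = 5.52×10^8 / 23.59 = 2.34×10^7 s.
In days: 2.34×10^7 s / (86400 s/day) = 271 days.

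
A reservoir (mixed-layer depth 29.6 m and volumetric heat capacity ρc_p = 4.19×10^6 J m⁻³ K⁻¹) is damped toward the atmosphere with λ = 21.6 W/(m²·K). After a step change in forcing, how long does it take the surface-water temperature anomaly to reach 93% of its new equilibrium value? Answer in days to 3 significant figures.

177 days

Areal heat capacity C = ρc_p × D = 4.19×10^6 × 29.6 = 1.24×10^8 J/(m^2 K).
τ = C / λ = 1.24×10^8 / 21.6 = 5.74×10^6 s.
Fraction reached: 1 − e^(−t/τ) = 0.93 ⇒ t = −τ ln(1 − 0.93) = τ × 2.66.
t = 1.53×10^7 s = 177 days.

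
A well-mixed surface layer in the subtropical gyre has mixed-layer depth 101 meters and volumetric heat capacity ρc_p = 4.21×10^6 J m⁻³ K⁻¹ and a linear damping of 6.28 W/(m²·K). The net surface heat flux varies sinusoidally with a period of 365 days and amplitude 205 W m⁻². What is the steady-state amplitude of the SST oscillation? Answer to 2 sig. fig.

2.4 K

Areal heat capacity C = ρc_p × D = 4.21×10^6 × 101 = 4.25×10^8 J/(m²·K).
Angular frequency ω = 2π / T = 2π / 3.15×10^7 s = 1.99×10^-7 s⁻¹.
√((Cω)² + λ²) = √((84.7)² + 6.28²) = 85.0 W/(m²·K).
Amplitude A = F₀ / √((Cω)²+λ²) = 205 / 85.0 = 2.41 K.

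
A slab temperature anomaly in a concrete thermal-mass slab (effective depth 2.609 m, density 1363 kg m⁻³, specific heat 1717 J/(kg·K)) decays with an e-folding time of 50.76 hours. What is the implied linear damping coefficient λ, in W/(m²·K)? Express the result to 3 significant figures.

Areal heat capacity C = ρ c_p D = 1363 × 1717 × 2.609 = 6.11×10^6 J m⁻² K⁻¹.
τ = 50.76 hours = 1.83×10^5 s.
λ = C / τ = 6.11×10^6 / 1.83×10^5 = 33.4 W/(m²·K).

33.4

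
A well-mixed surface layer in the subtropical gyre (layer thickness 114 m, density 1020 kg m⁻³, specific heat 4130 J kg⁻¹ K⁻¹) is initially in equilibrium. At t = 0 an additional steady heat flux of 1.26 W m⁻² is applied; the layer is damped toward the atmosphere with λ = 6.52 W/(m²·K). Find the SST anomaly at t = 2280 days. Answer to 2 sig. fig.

Areal heat capacity C = ρ c_p D = 1020 × 4130 × 114 = 4.80×10^8 J m⁻² K⁻¹.
τ = C / λ = 4.80×10^8 / 6.52 = 7.37×10^7 s.
Equilibrium anomaly ΔT_eq = F / λ = 1.26 / 6.52 = 0.193 K.
t = 2280 days = 1.97×10^8 s, so t/τ = 2.67.
ΔT(t) = ΔT_eq (1 − e^(−t/τ)) = 0.193 × (1 − e^−2.67) = 0.180 K.

0.18 K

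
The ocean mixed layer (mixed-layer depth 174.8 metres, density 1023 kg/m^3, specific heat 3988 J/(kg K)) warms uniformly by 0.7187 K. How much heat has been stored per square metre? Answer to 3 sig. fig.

Areal heat capacity C = ρ c_p D = 1023 × 3988 × 174.8 = 7.13×10^8 J/(m^2 K).
ΔQ = C ΔT = 7.13×10^8 × 0.7187 = 5.13×10^8 J/m².

5.13×10^8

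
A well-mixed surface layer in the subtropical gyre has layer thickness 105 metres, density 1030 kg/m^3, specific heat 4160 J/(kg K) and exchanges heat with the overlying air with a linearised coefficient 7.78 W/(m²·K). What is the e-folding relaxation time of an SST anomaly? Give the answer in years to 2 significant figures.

1.8 years

Areal heat capacity C = ρ c_p D = 1030 × 4160 × 105 = 4.50×10^8 J/(m^2 K).
Relaxation time τ = C / λ = 4.50×10^8 / 7.78 = 5.78×10^7 s.
In years: 5.78×10^7 s / (3.156×10^7 s/year) = 1.83 years.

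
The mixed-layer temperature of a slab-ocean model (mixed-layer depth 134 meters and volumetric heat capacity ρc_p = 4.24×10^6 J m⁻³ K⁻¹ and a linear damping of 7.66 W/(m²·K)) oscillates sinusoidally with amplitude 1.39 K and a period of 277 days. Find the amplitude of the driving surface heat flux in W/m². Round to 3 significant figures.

208

Areal heat capacity C = ρc_p × D = 4.24×10^6 × 134 = 5.68×10^8 J/(m^2 K).
ω = 2π / 2.39×10^7 s = 2.63×10^-7 s⁻¹.
√((Cω)² + λ²) = √((149)² + 7.66²) = 149 W/(m²·K).
F₀ = A × √((Cω)²+λ²) = 1.39 × 149 = 208 W/m².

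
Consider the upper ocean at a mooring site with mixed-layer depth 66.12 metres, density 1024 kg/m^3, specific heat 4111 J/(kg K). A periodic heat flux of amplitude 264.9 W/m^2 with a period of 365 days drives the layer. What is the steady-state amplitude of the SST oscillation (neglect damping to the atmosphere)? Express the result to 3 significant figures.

4.78 K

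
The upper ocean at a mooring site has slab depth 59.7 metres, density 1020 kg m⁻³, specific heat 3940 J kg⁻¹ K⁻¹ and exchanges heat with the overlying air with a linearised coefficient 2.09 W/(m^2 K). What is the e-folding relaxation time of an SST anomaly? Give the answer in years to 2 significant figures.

3.6 years

Areal heat capacity C = ρ c_p D = 1020 × 3940 × 59.7 = 2.40×10^8 J/(m^2 K).
Relaxation time τ = C / λ = 2.40×10^8 / 2.09 = 1.15×10^8 s.
In years: 1.15×10^8 s / (3.156×10^7 s/year) = 3.64 years.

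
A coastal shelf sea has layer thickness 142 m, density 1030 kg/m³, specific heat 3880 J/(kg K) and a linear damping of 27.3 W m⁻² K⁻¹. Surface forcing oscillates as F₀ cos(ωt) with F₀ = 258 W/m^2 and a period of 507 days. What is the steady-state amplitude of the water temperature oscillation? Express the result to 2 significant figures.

Areal heat capacity C = ρ c_p D = 1030 × 3880 × 142 = 5.67×10^8 J/(m²·K).
Angular frequency ω = 2π / T = 2π / 4.38×10^7 s = 1.43×10^-7 s⁻¹.
√((Cω)² + λ²) = √((81.4)² + 27.3²) = 85.9 W/(m²·K).
Amplitude A = F₀ / √((Cω)²+λ²) = 258 / 85.9 = 3.01 K.

3.0 K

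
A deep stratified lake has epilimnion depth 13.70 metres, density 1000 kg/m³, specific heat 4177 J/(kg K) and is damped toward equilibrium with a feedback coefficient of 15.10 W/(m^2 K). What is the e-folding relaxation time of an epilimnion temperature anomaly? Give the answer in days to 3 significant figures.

Areal heat capacity C = ρ c_p D = 1000 × 4177 × 13.70 = 5.72×10^7 J/(m²·K).
Relaxation time τ = C / λ = 5.72×10^7 / 15.10 = 3.79×10^6 s.
In days: 3.79×10^6 s / (86400 s/day) = 43.9 days.

43.9 days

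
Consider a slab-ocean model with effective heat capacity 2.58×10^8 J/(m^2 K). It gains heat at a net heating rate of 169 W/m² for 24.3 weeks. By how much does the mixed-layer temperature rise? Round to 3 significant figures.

Areal heat capacity C = 2.58×10^8 J/(m^2 K) (given).
Net heat input Q = F Δt = 169 × (24.3 weeks × 6.048×10^5 s/week) = 2.48×10^9 J/m².
ΔT = Q / C = 2.48×10^9 / 2.58×10^8 = 9.63 K.

9.63 K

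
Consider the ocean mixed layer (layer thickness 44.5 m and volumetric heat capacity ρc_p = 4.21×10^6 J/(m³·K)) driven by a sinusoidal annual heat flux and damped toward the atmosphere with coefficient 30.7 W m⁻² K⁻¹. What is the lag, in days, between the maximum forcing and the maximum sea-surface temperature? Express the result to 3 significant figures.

51.3 days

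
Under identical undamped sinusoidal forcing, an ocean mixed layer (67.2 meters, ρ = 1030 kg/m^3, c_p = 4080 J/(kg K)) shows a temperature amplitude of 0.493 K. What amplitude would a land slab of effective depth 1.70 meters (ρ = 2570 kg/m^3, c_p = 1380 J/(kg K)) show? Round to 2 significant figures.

23 K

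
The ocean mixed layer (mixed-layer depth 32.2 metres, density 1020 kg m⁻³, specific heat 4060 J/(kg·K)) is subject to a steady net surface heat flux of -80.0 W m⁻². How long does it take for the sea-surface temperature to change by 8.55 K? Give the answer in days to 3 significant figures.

Areal heat capacity C = ρ c_p D = 1020 × 4060 × 32.2 = 1.33×10^8 J m⁻² K⁻¹.
Time required: Δt = C ΔT / F = 1.33×10^8 × -8.55 / -80.0 = 1.43×10^7 s.
In days: 1.43×10^7 s / (86400 s/day) = 165 days.

165 days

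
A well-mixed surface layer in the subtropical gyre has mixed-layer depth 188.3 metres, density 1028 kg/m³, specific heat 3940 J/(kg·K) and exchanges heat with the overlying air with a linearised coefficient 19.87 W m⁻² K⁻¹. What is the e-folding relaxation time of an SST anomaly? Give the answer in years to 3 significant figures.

1.22 years

Areal heat capacity C = ρ c_p D = 1028 × 3940 × 188.3 = 7.63×10^8 J/(m^2 K).
Relaxation time τ = C / λ = 7.63×10^8 / 19.87 = 3.84×10^7 s.
In years: 3.84×10^7 s / (3.156×10^7 s/year) = 1.22 years.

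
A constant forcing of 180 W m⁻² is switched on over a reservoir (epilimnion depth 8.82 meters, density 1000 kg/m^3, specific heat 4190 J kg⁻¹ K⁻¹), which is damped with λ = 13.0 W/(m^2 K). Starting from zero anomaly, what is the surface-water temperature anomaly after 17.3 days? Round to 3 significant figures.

5.66 K

Areal heat capacity C = ρ c_p D = 1000 × 4190 × 8.82 = 3.70×10^7 J/(m²·K).
τ = C / λ = 3.70×10^7 / 13.0 = 2.84×10^6 s.
Equilibrium anomaly ΔT_eq = F / λ = 180 / 13.0 = 13.8 K.
t = 17.3 days = 1.49×10^6 s, so t/τ = 0.526.
ΔT(t) = ΔT_eq (1 − e^(−t/τ)) = 13.8 × (1 − e^−0.526) = 5.66 K.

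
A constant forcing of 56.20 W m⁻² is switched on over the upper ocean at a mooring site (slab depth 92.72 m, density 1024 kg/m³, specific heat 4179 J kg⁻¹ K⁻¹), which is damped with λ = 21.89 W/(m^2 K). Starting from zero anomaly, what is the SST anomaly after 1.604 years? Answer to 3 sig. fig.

2.41 K

Areal heat capacity C = ρ c_p D = 1024 × 4179 × 92.72 = 3.97×10^8 J/(m^2 K).
τ = C / λ = 3.97×10^8 / 21.89 = 1.81×10^7 s.
Equilibrium anomaly ΔT_eq = F / λ = 56.20 / 21.89 = 2.57 K.
t = 1.604 years = 5.06×10^7 s, so t/τ = 2.79.
ΔT(t) = ΔT_eq (1 − e^(−t/τ)) = 2.57 × (1 − e^−2.79) = 2.41 K.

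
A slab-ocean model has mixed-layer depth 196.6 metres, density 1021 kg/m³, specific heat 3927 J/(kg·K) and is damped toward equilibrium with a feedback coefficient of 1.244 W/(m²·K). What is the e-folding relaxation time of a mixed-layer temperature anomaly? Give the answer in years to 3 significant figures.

20.1 years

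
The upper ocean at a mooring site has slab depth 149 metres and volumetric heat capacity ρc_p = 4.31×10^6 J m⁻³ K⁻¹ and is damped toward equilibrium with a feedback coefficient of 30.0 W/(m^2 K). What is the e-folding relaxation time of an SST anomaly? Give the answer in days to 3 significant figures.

Areal heat capacity C = ρc_p × D = 4.31×10^6 × 149 = 6.42×10^8 J/(m^2 K).
Relaxation time τ = C / λ = 6.42×10^8 / 30.0 = 2.14×10^7 s.
In days: 2.14×10^7 s / (86400 s/day) = 248 days.

248 days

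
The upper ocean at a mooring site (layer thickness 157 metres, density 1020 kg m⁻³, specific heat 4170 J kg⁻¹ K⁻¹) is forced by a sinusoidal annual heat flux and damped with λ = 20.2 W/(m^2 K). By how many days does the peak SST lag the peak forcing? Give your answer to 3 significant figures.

Areal heat capacity C = ρ c_p D = 1020 × 4170 × 157 = 6.68×10^8 J/(m^2 K).
ω = 2π / 3.15×10^7 s = 1.99×10^-7 s⁻¹.
Phase lag φ = arctan(Cω/λ) = arctan(133/20.2) = 1.42 rad.
Time lag = φ / ω = 1.42 / 1.99×10^-7 = 7.13×10^6 s = 82.5 days.

82.5 days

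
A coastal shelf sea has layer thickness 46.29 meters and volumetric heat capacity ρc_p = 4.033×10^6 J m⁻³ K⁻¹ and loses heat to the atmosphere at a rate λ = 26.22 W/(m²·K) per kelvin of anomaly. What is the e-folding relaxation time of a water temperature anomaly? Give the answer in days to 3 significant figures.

82.4 days

Areal heat capacity C = ρc_p × D = 4.033×10^6 × 46.29 = 1.87×10^8 J/(m²·K).
Relaxation time τ = C / λ = 1.87×10^8 / 26.22 = 7.12×10^6 s.
In days: 7.12×10^6 s / (86400 s/day) = 82.4 days.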